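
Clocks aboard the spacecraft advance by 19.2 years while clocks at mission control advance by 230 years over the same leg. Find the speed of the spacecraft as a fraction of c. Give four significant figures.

The proper time is measured aboard the spacecraft (both events occur at the spacecraft's location); Δt is measured at mission control. γ = Δt/τ = 230/19.2 = 11.98.
β = √(1 − 1/γ²) = √(1 − 0.006969) = √0.9930

v = 0.9965c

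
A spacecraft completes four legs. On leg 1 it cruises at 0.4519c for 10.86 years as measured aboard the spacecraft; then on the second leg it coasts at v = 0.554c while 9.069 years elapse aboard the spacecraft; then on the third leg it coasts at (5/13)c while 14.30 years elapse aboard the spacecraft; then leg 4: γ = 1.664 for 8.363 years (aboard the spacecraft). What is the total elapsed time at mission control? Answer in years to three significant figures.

Δt = 52.5 years

Leg 1: γ = 1/√(1 − 0.4519²) = 1/√0.7958 = 1.121; Δt_1 = 1.121 × 10.86 = 12.17 years.
Leg 2: γ = 1/√(1 − 0.554²) = 1/√0.6931 = 1.201; Δt_2 = 1.201 × 9.069 = 10.89 years.
Leg 3: γ = 1/√(1 − (5/13)²) = 13/12 ≈ 1.083; Δt_3 = 1.083 × 14.30 = 15.49 years.
Leg 4: γ = 1.664; Δt_4 = 1.664 × 8.363 = 13.92 years.
Total: 12.17 + 10.89 + 15.49 + 13.92 years.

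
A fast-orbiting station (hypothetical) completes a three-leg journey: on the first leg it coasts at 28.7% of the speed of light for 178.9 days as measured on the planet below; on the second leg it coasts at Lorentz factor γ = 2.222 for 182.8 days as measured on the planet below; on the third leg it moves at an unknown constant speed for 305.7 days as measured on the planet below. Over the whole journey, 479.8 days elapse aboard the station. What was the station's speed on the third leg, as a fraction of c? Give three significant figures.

β = 0.673

Leg 1: β = 0.287; γ = 1/√(1 − 0.287²) = 1/√0.9176 = 1.044; τ_1 = 178.9/1.044 = 171.4 days.
Leg 2: γ = 2.222; τ_2 = 182.8/2.222 = 82.27 days.
Leg 3: speed unknown; τ_3 = 305.7/γ_3.
Total proper time: 171.4 + 82.27 + τ_3 = 479.8, so τ_3 = 479.8 − 253.6 = 226.2 days.
γ_3 = 305.7/226.2 = 1.352; β = √(1 − 1/γ²) = √0.4527.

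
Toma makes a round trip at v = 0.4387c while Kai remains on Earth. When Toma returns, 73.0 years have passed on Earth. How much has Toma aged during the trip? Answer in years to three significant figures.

τ = 65.6 years

γ = 1/√(1 − 0.4387²) = 1/√0.8075 = 1.113
Toma's clock measures proper time along the trip: τ = Δt/γ = 73.0/1.113 years.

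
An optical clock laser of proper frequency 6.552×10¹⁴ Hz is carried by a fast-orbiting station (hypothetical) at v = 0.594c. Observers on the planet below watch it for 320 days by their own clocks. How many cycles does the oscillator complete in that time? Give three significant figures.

N = 1.46×10²²

γ = 1/√(1 − 0.594²) = 1/√0.6472 = 1.243
During 320 days of lab time, the oscillator's proper time advances by τ = Δt/γ = 320/1.243 = 257.4 days = 2.224×10⁷ s.
N = f × τ = 6.552×10¹⁴ × 2.224×10⁷ = 1.457×10²².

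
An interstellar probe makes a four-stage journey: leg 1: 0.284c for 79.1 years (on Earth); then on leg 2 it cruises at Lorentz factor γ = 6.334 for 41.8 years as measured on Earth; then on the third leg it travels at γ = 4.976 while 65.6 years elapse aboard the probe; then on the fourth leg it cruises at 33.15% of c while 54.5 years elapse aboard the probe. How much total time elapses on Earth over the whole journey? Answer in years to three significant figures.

Leg 1: 79.1 years is already measured on Earth.
Leg 2: 41.8 years is already measured on Earth.
Leg 3: γ = 4.976; Δt_3 = 4.976 × 65.6 = 326.4 years.
Leg 4: β = 0.3315; γ = 1/√(1 − 0.3315²) = 1/√0.8901 = 1.060; Δt_4 = 1.060 × 54.5 = 57.77 years.
Total: 79.10 + 41.80 + 326.4 + 57.77 years.

Δt = 505 years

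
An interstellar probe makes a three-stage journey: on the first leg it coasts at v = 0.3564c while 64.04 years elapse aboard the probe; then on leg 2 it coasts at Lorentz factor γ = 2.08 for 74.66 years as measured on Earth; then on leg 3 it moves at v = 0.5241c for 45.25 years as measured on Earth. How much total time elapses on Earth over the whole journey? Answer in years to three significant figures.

Leg 1: γ = 1/√(1 − 0.3564²) = 1/√0.8730 = 1.070; Δt_1 = 1.070 × 64.04 = 68.54 years.
Leg 2: 74.66 years is already measured on Earth.
Leg 3: 45.25 years is already measured on Earth.
Total: 68.54 + 74.66 + 45.25 years.

Δt = 188 years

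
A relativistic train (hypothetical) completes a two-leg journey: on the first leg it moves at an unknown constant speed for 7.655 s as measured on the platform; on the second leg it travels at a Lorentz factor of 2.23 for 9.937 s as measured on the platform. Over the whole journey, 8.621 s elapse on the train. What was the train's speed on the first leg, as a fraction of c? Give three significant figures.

β = 0.839

Leg 1: speed unknown; τ_1 = 7.655/γ_1.
Leg 2: γ = 2.23; τ_2 = 9.937/2.230 = 4.456 s.
Total proper time: τ_1 + 4.456 = 8.621, so τ_1 = 8.621 − 4.456 = 4.165 s.
γ_1 = 7.655/4.165 = 1.838; β = √(1 − 1/γ²) = √0.7040.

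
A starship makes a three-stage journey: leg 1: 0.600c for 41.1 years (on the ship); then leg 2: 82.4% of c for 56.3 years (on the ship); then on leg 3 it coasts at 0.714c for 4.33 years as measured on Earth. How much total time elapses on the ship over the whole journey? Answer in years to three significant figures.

τ = 100 years

Leg 1: 41.1 years is already measured on the ship.
Leg 2: 56.3 years is already measured on the ship.
Leg 3: γ = 1/√(1 − 0.714²) = 1/√0.4902 = 1.428; τ_3 = 4.33/1.428 = 3.032 years.
Total: 41.10 + 56.30 + 3.032 years.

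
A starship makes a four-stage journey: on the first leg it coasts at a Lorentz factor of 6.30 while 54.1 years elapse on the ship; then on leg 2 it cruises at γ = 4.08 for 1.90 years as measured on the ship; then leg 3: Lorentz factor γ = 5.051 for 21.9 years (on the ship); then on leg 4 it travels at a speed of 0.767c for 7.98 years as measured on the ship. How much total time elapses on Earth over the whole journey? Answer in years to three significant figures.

Δt = 472 years

Leg 1: γ = 6.30; Δt_1 = 6.300 × 54.1 = 340.8 years.
Leg 2: γ = 4.08; Δt_2 = 4.080 × 1.90 = 7.752 years.
Leg 3: γ = 5.051; Δt_3 = 5.051 × 21.9 = 110.6 years.
Leg 4: γ = 1/√(1 − 0.767²) = 1/√0.4117 = 1.558; Δt_4 = 1.558 × 7.98 = 12.44 years.
Total: 340.8 + 7.752 + 110.6 + 12.44 years.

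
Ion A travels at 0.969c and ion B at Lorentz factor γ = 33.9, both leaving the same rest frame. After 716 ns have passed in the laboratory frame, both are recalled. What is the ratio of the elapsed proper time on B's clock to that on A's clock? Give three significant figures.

A: γ = 1/√(1 − 0.969²) = 1/√0.06104 = 4.048. B: γ = 33.9.
τ_A/τ_B = γ_B/γ_A = 33.90/4.048 = 8.375, so τ_B/τ_A = 0.1194.

τ_B/τ_A = 0.119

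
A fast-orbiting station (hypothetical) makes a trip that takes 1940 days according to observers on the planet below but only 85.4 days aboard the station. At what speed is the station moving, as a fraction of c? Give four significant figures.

The proper time is measured aboard the station (both events occur at the station's location); Δt is measured on the planet below. γ = Δt/τ = 1940/85.4 = 22.72.
β = √(1 − 1/γ²) = √(1 − 0.001938) = √0.9981

v = 0.9990c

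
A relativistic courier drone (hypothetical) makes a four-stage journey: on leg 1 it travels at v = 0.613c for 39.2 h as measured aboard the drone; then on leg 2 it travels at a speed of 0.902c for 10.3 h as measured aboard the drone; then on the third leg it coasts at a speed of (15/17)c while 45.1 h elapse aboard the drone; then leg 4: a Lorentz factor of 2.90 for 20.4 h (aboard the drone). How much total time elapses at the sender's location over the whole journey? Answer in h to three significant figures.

Δt = 228 h

Leg 1: γ = 1/√(1 − 0.613²) = 1/√0.6242 = 1.266; Δt_1 = 1.266 × 39.2 = 49.62 h.
Leg 2: γ = 1/√(1 − 0.902²) = 1/√0.1864 = 2.316; Δt_2 = 2.316 × 10.3 = 23.86 h.
Leg 3: γ = 1/√(1 − (15/17)²) = 17/8 = 2.125; Δt_3 = 2.125 × 45.1 = 95.84 h.
Leg 4: γ = 2.90; Δt_4 = 2.900 × 20.4 = 59.16 h.
Total: 49.62 + 23.86 + 95.84 + 59.16 h.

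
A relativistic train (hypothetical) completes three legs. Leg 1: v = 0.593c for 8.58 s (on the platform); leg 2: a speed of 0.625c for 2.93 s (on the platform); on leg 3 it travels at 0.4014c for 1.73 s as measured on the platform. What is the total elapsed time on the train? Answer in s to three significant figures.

Leg 1: γ = 1/√(1 − 0.593²) = 1/√0.6484 = 1.242; τ_1 = 8.58/1.242 = 6.909 s.
Leg 2: γ = 1/√(1 − 0.625²) = 1/√0.6094 = 1.281; τ_2 = 2.93/1.281 = 2.287 s.
Leg 3: γ = 1/√(1 − 0.4014²) = 1/√0.8389 = 1.092; τ_3 = 1.73/1.092 = 1.585 s.
Total: 6.909 + 2.287 + 1.585 s.

τ = 10.8 s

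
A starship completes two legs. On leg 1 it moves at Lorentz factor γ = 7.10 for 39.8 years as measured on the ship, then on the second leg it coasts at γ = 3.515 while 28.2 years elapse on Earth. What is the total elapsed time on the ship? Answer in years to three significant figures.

τ = 47.8 years

Leg 1: 39.8 years is already measured on the ship.
Leg 2: γ = 3.515; τ_2 = 28.2/3.515 = 8.023 years.
Total: 39.80 + 8.023 years.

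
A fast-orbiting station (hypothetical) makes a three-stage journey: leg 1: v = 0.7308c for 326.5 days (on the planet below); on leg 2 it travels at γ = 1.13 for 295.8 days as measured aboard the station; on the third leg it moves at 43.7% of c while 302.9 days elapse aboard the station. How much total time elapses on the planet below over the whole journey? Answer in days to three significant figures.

Δt = 998 days

Leg 1: 326.5 days is already measured on the planet below.
Leg 2: γ = 1.13; Δt_2 = 1.130 × 295.8 = 334.3 days.
Leg 3: β = 0.437; γ = 1/√(1 − 0.437²) = 1/√0.8090 = 1.112; Δt_3 = 1.112 × 302.9 = 336.8 days.
Total: 326.5 + 334.3 + 336.8 days.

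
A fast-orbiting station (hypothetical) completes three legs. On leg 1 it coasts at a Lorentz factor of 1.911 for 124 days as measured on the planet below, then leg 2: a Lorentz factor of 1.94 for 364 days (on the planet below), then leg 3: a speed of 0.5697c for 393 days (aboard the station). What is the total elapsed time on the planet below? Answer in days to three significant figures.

Δt = 966 days

Leg 1: 124 days is already measured on the planet below.
Leg 2: 364 days is already measured on the planet below.
Leg 3: γ = 1/√(1 − 0.5697²) = 1/√0.6754 = 1.217; Δt_3 = 1.217 × 393 = 478.2 days.
Total: 124.0 + 364.0 + 478.2 days.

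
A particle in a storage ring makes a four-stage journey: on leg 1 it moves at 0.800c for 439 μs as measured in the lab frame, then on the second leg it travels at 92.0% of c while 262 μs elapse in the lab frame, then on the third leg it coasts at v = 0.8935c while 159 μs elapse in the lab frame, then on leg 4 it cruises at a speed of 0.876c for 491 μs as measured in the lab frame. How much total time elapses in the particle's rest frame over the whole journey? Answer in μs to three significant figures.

Leg 1: γ = 1/√(1 − 0.800²) = 5/3 ≈ 1.667; τ_1 = 439/1.667 = 263.4 μs.
Leg 2: β = 0.920; γ = 1/√(1 − 0.920²) = 1/√0.1536 = 2.552; τ_2 = 262/2.552 = 102.7 μs.
Leg 3: γ = 1/√(1 − 0.8935²) = 1/√0.2017 = 2.227; τ_3 = 159/2.227 = 71.40 μs.
Leg 4: γ = 1/√(1 − 0.876²) = 1/√0.2326 = 2.073; τ_4 = 491/2.073 = 236.8 μs.
Total: 263.4 + 102.7 + 71.40 + 236.8 μs.

τ = 674 μs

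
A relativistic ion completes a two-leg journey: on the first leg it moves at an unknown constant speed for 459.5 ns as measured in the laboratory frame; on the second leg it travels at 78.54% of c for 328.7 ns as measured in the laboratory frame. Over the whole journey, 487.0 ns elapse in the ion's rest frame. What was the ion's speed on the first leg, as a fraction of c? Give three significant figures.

β = 0.787

Leg 1: speed unknown; τ_1 = 459.5/γ_1.
Leg 2: β = 0.7854; γ = 1/√(1 − 0.7854²) = 1/√0.3831 = 1.616; τ_2 = 328.7/1.616 = 203.5 ns.
Total proper time: τ_1 + 203.5 = 487.0, so τ_1 = 487.0 − 203.5 = 283.5 ns.
γ_1 = 459.5/283.5 = 1.621; β = √(1 − 1/γ²) = √0.6192.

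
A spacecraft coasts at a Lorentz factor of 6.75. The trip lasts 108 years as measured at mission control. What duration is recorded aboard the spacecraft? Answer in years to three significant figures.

γ = 6.75
The interval measured at mission control is the dilated one; the clock aboard the spacecraft measures the proper time τ = Δt/γ = 108/6.750 years.

τ = 16.0 years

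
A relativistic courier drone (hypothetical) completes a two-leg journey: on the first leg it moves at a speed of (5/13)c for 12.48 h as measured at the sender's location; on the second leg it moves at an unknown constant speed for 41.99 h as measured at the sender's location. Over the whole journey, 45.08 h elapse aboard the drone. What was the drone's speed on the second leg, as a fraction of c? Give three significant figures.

β = 0.601

Leg 1: γ = 1/√(1 − (5/13)²) = 13/12 ≈ 1.083; τ_1 = 12.48/1.083 = 11.52 h.
Leg 2: speed unknown; τ_2 = 41.99/γ_2.
Total proper time: 11.52 + τ_2 = 45.08, so τ_2 = 45.08 − 11.52 = 33.56 h.
γ_2 = 41.99/33.56 = 1.251; β = √(1 − 1/γ²) = √0.3612.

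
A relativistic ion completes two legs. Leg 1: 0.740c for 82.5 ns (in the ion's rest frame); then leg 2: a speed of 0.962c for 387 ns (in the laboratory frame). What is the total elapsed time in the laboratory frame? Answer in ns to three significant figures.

Δt = 510 ns

Leg 1: γ = 1/√(1 − 0.740²) = 1/√0.4524 = 1.487; Δt_1 = 1.487 × 82.5 = 122.7 ns.
Leg 2: 387 ns is already measured in the laboratory frame.
Total: 122.7 + 387.0 ns.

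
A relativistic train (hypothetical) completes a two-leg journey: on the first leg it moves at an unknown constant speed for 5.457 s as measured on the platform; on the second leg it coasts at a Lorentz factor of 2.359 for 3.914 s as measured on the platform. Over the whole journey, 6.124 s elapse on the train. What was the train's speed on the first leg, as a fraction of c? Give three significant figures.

β = 0.575

Leg 1: speed unknown; τ_1 = 5.457/γ_1.
Leg 2: γ = 2.359; τ_2 = 3.914/2.359 = 1.659 s.
Total proper time: τ_1 + 1.659 = 6.124, so τ_1 = 6.124 − 1.659 = 4.465 s.
γ_1 = 5.457/4.465 = 1.222; β = √(1 − 1/γ²) = √0.3306.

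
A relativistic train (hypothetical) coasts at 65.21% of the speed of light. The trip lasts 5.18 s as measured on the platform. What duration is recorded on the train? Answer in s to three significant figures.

τ = 3.93 s

β = 0.6521; γ = 1/√(1 − 0.6521²) = 1/√0.5748 = 1.319
The interval measured on the platform is the dilated one; the clock on the train measures the proper time τ = Δt/γ = 5.18/1.319 s.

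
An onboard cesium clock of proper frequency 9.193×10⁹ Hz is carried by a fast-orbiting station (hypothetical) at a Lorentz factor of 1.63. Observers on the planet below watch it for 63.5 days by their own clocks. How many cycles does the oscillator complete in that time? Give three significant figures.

γ = 1.63
During 63.5 days of lab time, the oscillator's proper time advances by τ = Δt/γ = 63.5/1.630 = 38.96 days = 3.366×10⁶ s.
N = f × τ = 9.193×10⁹ × 3.366×10⁶ = 3.094×10¹⁶.

N = 3.09×10¹⁶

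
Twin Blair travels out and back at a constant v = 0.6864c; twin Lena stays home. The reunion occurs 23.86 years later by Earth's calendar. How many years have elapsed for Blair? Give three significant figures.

τ = 17.4 years

γ = 1/√(1 − 0.6864²) = 1/√0.5289 = 1.375
Blair's clock measures proper time along the trip: τ = Δt/γ = 23.86/1.375 years.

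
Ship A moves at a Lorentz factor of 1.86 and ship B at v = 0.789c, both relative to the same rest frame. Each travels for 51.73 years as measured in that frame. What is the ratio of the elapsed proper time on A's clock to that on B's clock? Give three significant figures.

A: γ = 1.86. B: γ = 1/√(1 − 0.789²) = 1/√0.3775 = 1.628.
τ_A/τ_B = γ_B/γ_A = 1.628/1.860 = 0.8751, so τ_A/τ_B = 0.8751.

τ_A/τ_B = 0.875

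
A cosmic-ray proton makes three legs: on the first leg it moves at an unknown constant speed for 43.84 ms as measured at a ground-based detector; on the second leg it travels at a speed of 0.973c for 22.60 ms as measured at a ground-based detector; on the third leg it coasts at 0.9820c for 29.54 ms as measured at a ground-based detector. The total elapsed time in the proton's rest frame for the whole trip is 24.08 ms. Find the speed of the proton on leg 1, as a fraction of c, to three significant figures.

β = 0.953

Leg 1: speed unknown; τ_1 = 43.84/γ_1.
Leg 2: γ = 1/√(1 − 0.973²) = 1/√0.05327 = 4.333; τ_2 = 22.60/4.333 = 5.216 ms.
Leg 3: γ = 1/√(1 − 0.9820²) = 1/√0.03568 = 5.294; τ_3 = 29.54/5.294 = 5.580 ms.
Total proper time: τ_1 + 5.216 + 5.580 = 24.08, so τ_1 = 24.08 − 10.80 = 13.28 ms.
γ_1 = 43.84/13.28 = 3.300; β = √(1 − 1/γ²) = √0.9082.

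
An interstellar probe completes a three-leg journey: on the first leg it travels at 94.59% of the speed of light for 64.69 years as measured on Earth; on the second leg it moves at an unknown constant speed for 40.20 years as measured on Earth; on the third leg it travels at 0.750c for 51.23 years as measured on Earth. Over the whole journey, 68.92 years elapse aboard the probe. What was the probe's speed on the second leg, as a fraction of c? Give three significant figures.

β = 0.937

Leg 1: β = 0.9459; γ = 1/√(1 − 0.9459²) = 1/√0.1053 = 3.082; τ_1 = 64.69/3.082 = 20.99 years.
Leg 2: speed unknown; τ_2 = 40.20/γ_2.
Leg 3: γ = 1/√(1 − 0.750²) = 1/√0.4375 = 1.512; τ_3 = 51.23/1.512 = 33.89 years.
Total proper time: 20.99 + τ_2 + 33.89 = 68.92, so τ_2 = 68.92 − 54.87 = 14.05 years.
γ_2 = 40.20/14.05 = 2.862; β = √(1 − 1/γ²) = √0.8779.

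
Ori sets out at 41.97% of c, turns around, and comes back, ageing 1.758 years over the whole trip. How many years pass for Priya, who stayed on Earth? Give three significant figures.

β = 0.4197; γ = 1/√(1 − 0.4197²) = 1/√0.8239 = 1.102
Earth-frame duration is the dilated interval: Δt = γτ = 1.102 × 1.758 years.

Δt = 1.94 years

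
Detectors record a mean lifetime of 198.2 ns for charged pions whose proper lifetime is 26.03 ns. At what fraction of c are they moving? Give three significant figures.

γ = Δt/τ₀ = 198.2/26.03 = 7.614
β = √(1 − 1/γ²) = √(1 − 0.01725) = √0.9828

v = 0.991c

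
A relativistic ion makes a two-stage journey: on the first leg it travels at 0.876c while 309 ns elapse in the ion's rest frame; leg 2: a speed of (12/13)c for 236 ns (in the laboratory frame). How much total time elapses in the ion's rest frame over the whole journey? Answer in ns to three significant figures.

τ = 400 ns

Leg 1: 309 ns is already measured in the ion's rest frame.
Leg 2: γ = 1/√(1 − (12/13)²) = 13/5 = 2.600; τ_2 = 236/2.600 = 90.77 ns.
Total: 309.0 + 90.77 ns.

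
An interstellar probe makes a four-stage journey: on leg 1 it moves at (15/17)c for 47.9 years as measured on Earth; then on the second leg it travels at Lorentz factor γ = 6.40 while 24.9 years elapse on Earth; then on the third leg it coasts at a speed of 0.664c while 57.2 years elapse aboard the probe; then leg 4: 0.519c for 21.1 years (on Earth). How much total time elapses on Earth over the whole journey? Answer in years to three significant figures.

Δt = 170 years

Leg 1: 47.9 years is already measured on Earth.
Leg 2: 24.9 years is already measured on Earth.
Leg 3: γ = 1/√(1 − 0.664²) = 1/√0.5591 = 1.337; Δt_3 = 1.337 × 57.2 = 76.50 years.
Leg 4: 21.1 years is already measured on Earth.
Total: 47.90 + 24.90 + 76.50 + 21.10 years.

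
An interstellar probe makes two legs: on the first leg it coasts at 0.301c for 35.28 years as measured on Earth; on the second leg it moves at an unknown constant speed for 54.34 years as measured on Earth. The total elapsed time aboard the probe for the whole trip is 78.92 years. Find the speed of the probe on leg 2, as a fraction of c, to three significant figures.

β = 0.553

Leg 1: γ = 1/√(1 − 0.301²) = 1/√0.9094 = 1.049; τ_1 = 35.28/1.049 = 33.64 years.
Leg 2: speed unknown; τ_2 = 54.34/γ_2.
Total proper time: 33.64 + τ_2 = 78.92, so τ_2 = 78.92 − 33.64 = 45.28 years.
γ_2 = 54.34/45.28 = 1.200; β = √(1 − 1/γ²) = √0.3058.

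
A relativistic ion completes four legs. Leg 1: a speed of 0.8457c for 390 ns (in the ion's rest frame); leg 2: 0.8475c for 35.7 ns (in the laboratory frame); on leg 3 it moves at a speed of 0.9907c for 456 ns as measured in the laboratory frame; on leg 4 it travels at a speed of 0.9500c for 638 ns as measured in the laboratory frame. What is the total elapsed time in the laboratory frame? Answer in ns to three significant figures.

Leg 1: γ = 1/√(1 − 0.8457²) = 1/√0.2848 = 1.874; Δt_1 = 1.874 × 390 = 730.8 ns.
Leg 2: 35.7 ns is already measured in the laboratory frame.
Leg 3: 456 ns is already measured in the laboratory frame.
Leg 4: 638 ns is already measured in the laboratory frame.
Total: 730.8 + 35.70 + 456.0 + 638.0 ns.

Δt = 1860 ns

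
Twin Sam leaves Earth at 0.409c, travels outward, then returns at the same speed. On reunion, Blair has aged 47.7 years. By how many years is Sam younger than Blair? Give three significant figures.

γ = 1/√(1 − 0.409²) = 1/√0.8327 = 1.096
Sam's elapsed proper time: τ = 47.7/1.096 = 43.53 years.
Age gap = Δt − τ = 47.7 − 43.53 years.

Δt − τ = 4.17 years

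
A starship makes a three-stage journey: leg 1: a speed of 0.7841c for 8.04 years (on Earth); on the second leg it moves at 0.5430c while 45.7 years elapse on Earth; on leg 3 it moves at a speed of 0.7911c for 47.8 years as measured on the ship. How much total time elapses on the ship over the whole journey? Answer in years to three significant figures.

Leg 1: γ = 1/√(1 − 0.7841²) = 1/√0.3852 = 1.611; τ_1 = 8.04/1.611 = 4.990 years.
Leg 2: γ = 1/√(1 − 0.5430²) = 1/√0.7052 = 1.191; τ_2 = 45.7/1.191 = 38.38 years.
Leg 3: 47.8 years is already measured on the ship.
Total: 4.990 + 38.38 + 47.80 years.

τ = 91.2 years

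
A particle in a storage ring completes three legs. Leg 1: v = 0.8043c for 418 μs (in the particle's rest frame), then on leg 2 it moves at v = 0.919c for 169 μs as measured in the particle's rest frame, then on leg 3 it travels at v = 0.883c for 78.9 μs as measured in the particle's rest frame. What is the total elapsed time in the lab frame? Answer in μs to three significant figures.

Leg 1: γ = 1/√(1 − 0.8043²) = 1/√0.3531 = 1.683; Δt_1 = 1.683 × 418 = 703.4 μs.
Leg 2: γ = 1/√(1 − 0.919²) = 1/√0.1554 = 2.536; Δt_2 = 2.536 × 169 = 428.7 μs.
Leg 3: γ = 1/√(1 − 0.883²) = 1/√0.2203 = 2.131; Δt_3 = 2.131 × 78.9 = 168.1 μs.
Total: 703.4 + 428.7 + 168.1 μs.

Δt = 1300 μs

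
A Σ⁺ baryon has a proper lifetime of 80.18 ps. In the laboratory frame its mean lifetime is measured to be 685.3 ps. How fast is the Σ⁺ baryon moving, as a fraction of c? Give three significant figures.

β = 0.993

γ = Δt/τ₀ = 685.3/80.18 = 8.547
β = √(1 − 1/γ²) = √(1 − 0.01369) = √0.9863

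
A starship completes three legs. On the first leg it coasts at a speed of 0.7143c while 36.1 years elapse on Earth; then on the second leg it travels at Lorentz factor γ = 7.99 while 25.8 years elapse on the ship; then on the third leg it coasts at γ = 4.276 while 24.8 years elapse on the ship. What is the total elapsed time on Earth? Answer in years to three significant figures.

Leg 1: 36.1 years is already measured on Earth.
Leg 2: γ = 7.99; Δt_2 = 7.990 × 25.8 = 206.1 years.
Leg 3: γ = 4.276; Δt_3 = 4.276 × 24.8 = 106.0 years.
Total: 36.10 + 206.1 + 106.0 years.

Δt = 348 years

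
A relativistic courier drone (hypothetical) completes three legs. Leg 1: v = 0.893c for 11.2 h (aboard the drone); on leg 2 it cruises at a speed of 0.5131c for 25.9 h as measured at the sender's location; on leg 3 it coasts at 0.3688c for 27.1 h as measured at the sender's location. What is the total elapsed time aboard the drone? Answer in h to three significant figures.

τ = 58.6 h

Leg 1: 11.2 h is already measured aboard the drone.
Leg 2: γ = 1/√(1 − 0.5131²) = 1/√0.7367 = 1.165; τ_2 = 25.9/1.165 = 22.23 h.
Leg 3: γ = 1/√(1 − 0.3688²) = 1/√0.8640 = 1.076; τ_3 = 27.1/1.076 = 25.19 h.
Total: 11.20 + 22.23 + 25.19 h.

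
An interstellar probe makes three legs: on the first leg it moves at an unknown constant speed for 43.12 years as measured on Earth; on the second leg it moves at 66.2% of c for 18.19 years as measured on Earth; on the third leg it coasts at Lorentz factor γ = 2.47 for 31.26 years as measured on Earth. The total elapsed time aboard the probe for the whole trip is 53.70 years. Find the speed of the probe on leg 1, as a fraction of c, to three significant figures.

Leg 1: speed unknown; τ_1 = 43.12/γ_1.
Leg 2: β = 0.662; γ = 1/√(1 − 0.662²) = 1/√0.5618 = 1.334; τ_2 = 18.19/1.334 = 13.63 years.
Leg 3: γ = 2.47; τ_3 = 31.26/2.470 = 12.66 years.
Total proper time: τ_1 + 13.63 + 12.66 = 53.70, so τ_1 = 53.70 − 26.29 = 27.41 years.
γ_1 = 43.12/27.41 = 1.573; β = √(1 − 1/γ²) = √0.5959.

β = 0.772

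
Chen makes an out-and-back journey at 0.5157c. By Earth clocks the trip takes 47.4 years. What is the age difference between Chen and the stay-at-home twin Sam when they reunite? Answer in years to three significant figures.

γ = 1/√(1 − 0.5157²) = 1/√0.7341 = 1.167
Chen's elapsed proper time: τ = 47.4/1.167 = 40.61 years.
Age gap = Δt − τ = 47.4 − 40.61 years.

Δt − τ = 6.79 years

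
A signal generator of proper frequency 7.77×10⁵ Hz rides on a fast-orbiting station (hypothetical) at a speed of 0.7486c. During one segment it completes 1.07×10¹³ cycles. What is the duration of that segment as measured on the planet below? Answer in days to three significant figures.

Δt = 240 days

γ = 1/√(1 − 0.7486²) = 1/√0.4396 = 1.508
Proper time for N cycles: τ = N/f = 1.07×10¹³/(7.77×10⁵) = 1.377×10⁷ s = 159.4 days.
Lab-frame duration Δt = γτ = 1.508 × 159.4 = 240.4 days.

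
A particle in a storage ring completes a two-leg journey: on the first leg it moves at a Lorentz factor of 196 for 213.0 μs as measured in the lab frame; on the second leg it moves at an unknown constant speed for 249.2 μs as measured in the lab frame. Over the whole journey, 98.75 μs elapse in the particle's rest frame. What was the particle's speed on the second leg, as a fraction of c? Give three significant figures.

Leg 1: γ = 196; τ_1 = 213.0/196.0 = 1.087 μs.
Leg 2: speed unknown; τ_2 = 249.2/γ_2.
Total proper time: 1.087 + τ_2 = 98.75, so τ_2 = 98.75 − 1.087 = 97.66 μs.
γ_2 = 249.2/97.66 = 2.552; β = √(1 − 1/γ²) = √0.8464.

β = 0.920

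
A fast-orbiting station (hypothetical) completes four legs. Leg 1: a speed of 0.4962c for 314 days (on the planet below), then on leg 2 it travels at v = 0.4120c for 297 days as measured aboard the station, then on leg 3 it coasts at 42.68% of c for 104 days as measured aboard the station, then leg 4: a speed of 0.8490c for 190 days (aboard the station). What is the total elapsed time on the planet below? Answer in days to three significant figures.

Leg 1: 314 days is already measured on the planet below.
Leg 2: γ = 1/√(1 − 0.4120²) = 1/√0.8303 = 1.097; Δt_2 = 1.097 × 297 = 325.9 days.
Leg 3: β = 0.4268; γ = 1/√(1 − 0.4268²) = 1/√0.8178 = 1.106; Δt_3 = 1.106 × 104 = 115.0 days.
Leg 4: γ = 1/√(1 − 0.8490²) = 1/√0.2792 = 1.893; Δt_4 = 1.893 × 190 = 359.6 days.
Total: 314.0 + 325.9 + 115.0 + 359.6 days.

Δt = 1110 days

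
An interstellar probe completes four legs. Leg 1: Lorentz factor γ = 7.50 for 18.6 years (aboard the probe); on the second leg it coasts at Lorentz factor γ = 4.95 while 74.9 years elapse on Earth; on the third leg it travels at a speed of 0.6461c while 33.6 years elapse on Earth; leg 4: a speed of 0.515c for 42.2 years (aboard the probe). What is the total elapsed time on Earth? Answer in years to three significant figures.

Leg 1: γ = 7.50; Δt_1 = 7.500 × 18.6 = 139.5 years.
Leg 2: 74.9 years is already measured on Earth.
Leg 3: 33.6 years is already measured on Earth.
Leg 4: γ = 1/√(1 − 0.515²) = 1/√0.7348 = 1.167; Δt_4 = 1.167 × 42.2 = 49.23 years.
Total: 139.5 + 74.90 + 33.60 + 49.23 years.

Δt = 297 years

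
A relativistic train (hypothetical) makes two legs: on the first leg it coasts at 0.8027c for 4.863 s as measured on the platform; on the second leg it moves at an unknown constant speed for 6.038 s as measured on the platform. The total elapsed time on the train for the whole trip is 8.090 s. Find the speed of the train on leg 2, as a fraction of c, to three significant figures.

β = 0.511

Leg 1: γ = 1/√(1 − 0.8027²) = 1/√0.3557 = 1.677; τ_1 = 4.863/1.677 = 2.900 s.
Leg 2: speed unknown; τ_2 = 6.038/γ_2.
Total proper time: 2.900 + τ_2 = 8.090, so τ_2 = 8.090 − 2.900 = 5.190 s.
γ_2 = 6.038/5.190 = 1.163; β = √(1 − 1/γ²) = √0.2612.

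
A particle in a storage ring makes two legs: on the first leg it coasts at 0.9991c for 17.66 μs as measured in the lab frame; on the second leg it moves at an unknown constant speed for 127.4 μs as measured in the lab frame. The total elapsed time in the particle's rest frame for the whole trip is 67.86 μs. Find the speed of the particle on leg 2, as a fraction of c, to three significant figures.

Leg 1: γ = 1/√(1 − 0.9991²) = 1/√0.001799 = 23.58; τ_1 = 17.66/23.58 = 0.7491 μs.
Leg 2: speed unknown; τ_2 = 127.4/γ_2.
Total proper time: 0.7491 + τ_2 = 67.86, so τ_2 = 67.86 − 0.7491 = 67.11 μs.
γ_2 = 127.4/67.11 = 1.898; β = √(1 − 1/γ²) = √0.7225.

β = 0.850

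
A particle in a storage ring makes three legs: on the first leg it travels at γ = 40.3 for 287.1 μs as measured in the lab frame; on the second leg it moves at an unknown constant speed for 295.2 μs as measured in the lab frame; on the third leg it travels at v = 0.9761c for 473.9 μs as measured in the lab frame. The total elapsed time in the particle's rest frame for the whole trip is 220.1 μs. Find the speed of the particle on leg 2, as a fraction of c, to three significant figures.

β = 0.928

Leg 1: γ = 40.3; τ_1 = 287.1/40.30 = 7.124 μs.
Leg 2: speed unknown; τ_2 = 295.2/γ_2.
Leg 3: γ = 1/√(1 − 0.9761²) = 1/√0.04723 = 4.601; τ_3 = 473.9/4.601 = 103.0 μs.
Total proper time: 7.124 + τ_2 + 103.0 = 220.1, so τ_2 = 220.1 − 110.1 = 110.0 μs.
γ_2 = 295.2/110.0 = 2.684; β = √(1 − 1/γ²) = √0.8612.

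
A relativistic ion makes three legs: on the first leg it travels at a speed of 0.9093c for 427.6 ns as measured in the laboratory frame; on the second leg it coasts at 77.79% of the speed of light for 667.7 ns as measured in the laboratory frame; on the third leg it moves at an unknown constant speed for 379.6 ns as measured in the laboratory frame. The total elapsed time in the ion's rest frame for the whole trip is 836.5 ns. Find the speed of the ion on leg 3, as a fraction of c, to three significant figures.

β = 0.777

Leg 1: γ = 1/√(1 − 0.9093²) = 1/√0.1732 = 2.403; τ_1 = 427.6/2.403 = 177.9 ns.
Leg 2: β = 0.7779; γ = 1/√(1 − 0.7779²) = 1/√0.3949 = 1.591; τ_2 = 667.7/1.591 = 419.6 ns.
Leg 3: speed unknown; τ_3 = 379.6/γ_3.
Total proper time: 177.9 + 419.6 + τ_3 = 836.5, so τ_3 = 836.5 − 597.5 = 239.0 ns.
γ_3 = 379.6/239.0 = 1.588; β = √(1 − 1/γ²) = √0.6036.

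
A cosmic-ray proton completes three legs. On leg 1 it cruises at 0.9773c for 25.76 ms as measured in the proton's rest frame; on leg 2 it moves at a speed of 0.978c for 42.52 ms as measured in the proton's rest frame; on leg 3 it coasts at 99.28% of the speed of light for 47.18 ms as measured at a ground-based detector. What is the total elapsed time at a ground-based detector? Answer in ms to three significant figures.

Δt = 373 ms

Leg 1: γ = 1/√(1 − 0.9773²) = 1/√0.04488 = 4.720; Δt_1 = 4.720 × 25.76 = 121.6 ms.
Leg 2: γ = 1/√(1 − 0.978²) = 1/√0.04352 = 4.794; Δt_2 = 4.794 × 42.52 = 203.8 ms.
Leg 3: 47.18 ms is already measured at a ground-based detector.
Total: 121.6 + 203.8 + 47.18 ms.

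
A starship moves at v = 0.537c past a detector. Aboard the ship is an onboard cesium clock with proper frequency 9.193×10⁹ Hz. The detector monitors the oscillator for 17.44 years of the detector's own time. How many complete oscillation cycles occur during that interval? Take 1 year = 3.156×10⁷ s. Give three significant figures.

γ = 1/√(1 − 0.537²) = 1/√0.7116 = 1.185
During 17.44 years of lab time, the oscillator's proper time advances by τ = Δt/γ = 17.44/1.185 = 14.71 years = 4.643×10⁸ s.
N = f × τ = 9.193×10⁹ × 4.643×10⁸ = 4.268×10¹⁸.

N = 4.27×10¹⁸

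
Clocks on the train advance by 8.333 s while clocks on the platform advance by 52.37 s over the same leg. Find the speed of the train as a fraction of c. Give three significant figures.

v = 0.987c

The proper time is measured on the train (both events occur at the train's location); Δt is measured on the platform. γ = Δt/τ = 52.37/8.333 = 6.285.
β = √(1 − 1/γ²) = √(1 − 0.02532) = √0.9747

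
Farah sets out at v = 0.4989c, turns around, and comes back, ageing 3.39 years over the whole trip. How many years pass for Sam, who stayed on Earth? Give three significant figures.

Δt = 3.91 years

γ = 1/√(1 − 0.4989²) = 1/√0.7511 = 1.154
Earth-frame duration is the dilated interval: Δt = γτ = 1.154 × 3.39 years.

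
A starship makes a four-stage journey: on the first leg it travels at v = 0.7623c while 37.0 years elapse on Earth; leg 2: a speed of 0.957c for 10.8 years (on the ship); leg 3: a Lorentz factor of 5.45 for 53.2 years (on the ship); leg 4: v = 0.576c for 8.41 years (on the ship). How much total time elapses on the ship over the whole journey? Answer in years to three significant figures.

Leg 1: γ = 1/√(1 − 0.7623²) = 1/√0.4189 = 1.545; τ_1 = 37.0/1.545 = 23.95 years.
Leg 2: 10.8 years is already measured on the ship.
Leg 3: 53.2 years is already measured on the ship.
Leg 4: 8.41 years is already measured on the ship.
Total: 23.95 + 10.80 + 53.20 + 8.410 years.

τ = 96.4 years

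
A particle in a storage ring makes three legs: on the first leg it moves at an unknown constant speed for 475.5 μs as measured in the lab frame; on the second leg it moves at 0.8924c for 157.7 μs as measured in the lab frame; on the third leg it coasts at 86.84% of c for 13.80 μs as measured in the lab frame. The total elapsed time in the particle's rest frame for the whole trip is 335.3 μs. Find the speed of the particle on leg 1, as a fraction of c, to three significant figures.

Leg 1: speed unknown; τ_1 = 475.5/γ_1.
Leg 2: γ = 1/√(1 − 0.8924²) = 1/√0.2036 = 2.216; τ_2 = 157.7/2.216 = 71.16 μs.
Leg 3: β = 0.8684; γ = 1/√(1 − 0.8684²) = 1/√0.2459 = 2.017; τ_3 = 13.80/2.017 = 6.843 μs.
Total proper time: τ_1 + 71.16 + 6.843 = 335.3, so τ_1 = 335.3 − 78.00 = 257.3 μs.
γ_1 = 475.5/257.3 = 1.848; β = √(1 − 1/γ²) = √0.7072.

β = 0.841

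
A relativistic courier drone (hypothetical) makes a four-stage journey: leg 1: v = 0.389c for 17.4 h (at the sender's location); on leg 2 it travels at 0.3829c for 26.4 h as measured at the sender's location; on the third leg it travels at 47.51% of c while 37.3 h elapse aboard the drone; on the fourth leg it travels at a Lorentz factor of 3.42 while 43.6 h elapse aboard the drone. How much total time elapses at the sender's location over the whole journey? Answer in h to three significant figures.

Δt = 235 h

Leg 1: 17.4 h is already measured at the sender's location.
Leg 2: 26.4 h is already measured at the sender's location.
Leg 3: β = 0.4751; γ = 1/√(1 − 0.4751²) = 1/√0.7743 = 1.136; Δt_3 = 1.136 × 37.3 = 42.39 h.
Leg 4: γ = 3.42; Δt_4 = 3.420 × 43.6 = 149.1 h.
Total: 17.40 + 26.40 + 42.39 + 149.1 h.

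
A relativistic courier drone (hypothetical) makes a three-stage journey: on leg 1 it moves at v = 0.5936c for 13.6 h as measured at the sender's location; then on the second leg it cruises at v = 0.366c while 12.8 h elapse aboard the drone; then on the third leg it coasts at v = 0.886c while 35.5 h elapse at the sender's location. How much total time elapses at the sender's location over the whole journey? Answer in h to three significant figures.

Δt = 62.9 h

Leg 1: 13.6 h is already measured at the sender's location.
Leg 2: γ = 1/√(1 − 0.366²) = 1/√0.8660 = 1.075; Δt_2 = 1.075 × 12.8 = 13.75 h.
Leg 3: 35.5 h is already measured at the sender's location.
Total: 13.60 + 13.75 + 35.50 h.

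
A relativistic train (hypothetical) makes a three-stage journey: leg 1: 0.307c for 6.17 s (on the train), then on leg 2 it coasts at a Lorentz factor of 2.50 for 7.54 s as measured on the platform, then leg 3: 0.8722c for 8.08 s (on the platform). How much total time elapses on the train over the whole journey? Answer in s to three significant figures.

Leg 1: 6.17 s is already measured on the train.
Leg 2: γ = 2.50; τ_2 = 7.54/2.500 = 3.016 s.
Leg 3: γ = 1/√(1 − 0.8722²) = 1/√0.2393 = 2.044; τ_3 = 8.08/2.044 = 3.952 s.
Total: 6.170 + 3.016 + 3.952 s.

τ = 13.1 s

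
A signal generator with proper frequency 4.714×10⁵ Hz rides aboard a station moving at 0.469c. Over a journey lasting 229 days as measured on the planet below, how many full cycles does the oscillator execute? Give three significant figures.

γ = 1/√(1 − 0.469²) = 1/√0.7800 = 1.132
The oscillator's own cycle count is N = f × τ where τ is the proper time aboard the station. τ = Δt/γ = 229/1.132 = 202.3 days = 1.747×10⁷ s.
N = 4.714×10⁵ × 1.747×10⁷ = 8.238×10¹².

N = 8.24×10¹²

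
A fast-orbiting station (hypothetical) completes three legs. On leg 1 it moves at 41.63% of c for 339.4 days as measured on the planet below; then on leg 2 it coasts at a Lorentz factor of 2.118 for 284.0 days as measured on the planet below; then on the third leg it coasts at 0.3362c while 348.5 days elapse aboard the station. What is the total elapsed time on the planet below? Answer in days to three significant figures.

Leg 1: 339.4 days is already measured on the planet below.
Leg 2: 284.0 days is already measured on the planet below.
Leg 3: γ = 1/√(1 − 0.3362²) = 1/√0.8870 = 1.062; Δt_3 = 1.062 × 348.5 = 370.0 days.
Total: 339.4 + 284.0 + 370.0 days.

Δt = 993 days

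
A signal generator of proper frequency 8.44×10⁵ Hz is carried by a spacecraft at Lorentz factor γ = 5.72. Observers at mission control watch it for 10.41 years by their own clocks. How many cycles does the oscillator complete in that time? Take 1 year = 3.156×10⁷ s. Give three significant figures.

γ = 5.72
During 10.41 years of lab time, the oscillator's proper time advances by τ = Δt/γ = 10.41/5.720 = 1.820 years = 5.744×10⁷ s.
N = f × τ = 8.44×10⁵ × 5.744×10⁷ = 4.848×10¹³.

N = 4.85×10¹³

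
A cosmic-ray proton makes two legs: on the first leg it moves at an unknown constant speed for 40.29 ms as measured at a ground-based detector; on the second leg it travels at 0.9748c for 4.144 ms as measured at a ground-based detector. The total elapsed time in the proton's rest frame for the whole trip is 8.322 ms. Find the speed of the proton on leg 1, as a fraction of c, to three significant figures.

β = 0.983

Leg 1: speed unknown; τ_1 = 40.29/γ_1.
Leg 2: γ = 1/√(1 − 0.9748²) = 1/√0.04976 = 4.483; τ_2 = 4.144/4.483 = 0.9244 ms.
Total proper time: τ_1 + 0.9244 = 8.322, so τ_1 = 8.322 − 0.9244 = 7.398 ms.
γ_1 = 40.29/7.398 = 5.446; β = √(1 − 1/γ²) = √0.9663.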